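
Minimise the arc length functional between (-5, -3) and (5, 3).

Arc-length functional: J[y] = ∫ sqrt(1 + (y')^2) dx.
Lagrangian L = sqrt(1 + (y')^2) has no explicit y dependence, so ∂L/∂y = 0 and the Euler-Lagrange equation gives
    d/dx( y' / sqrt(1 + (y')^2) ) = 0  ⇒  y' / sqrt(1 + (y')^2) = const.
Hence y' is constant, so y(x) is affine.
Fitting the endpoints (-5, -3) and (5, 3):
    slope m = (3 − (-3)) / (5 − (-5)) = 3/5,
    intercept c = (-3) − m·(-5) = 0.
Extremal: y(x) = (3/5) x.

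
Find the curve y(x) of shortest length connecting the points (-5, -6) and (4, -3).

Arc-length functional: J[y] = ∫ sqrt(1 + (y')^2) dx.
Lagrangian L = sqrt(1 + (y')^2) has no explicit y dependence, so ∂L/∂y = 0 and the Euler-Lagrange equation gives
    d/dx( y' / sqrt(1 + (y')^2) ) = 0  ⇒  y' / sqrt(1 + (y')^2) = const.
Hence y' is constant, so y(x) is affine.
Fitting the endpoints (-5, -6) and (4, -3):
    slope m = ((-3) − (-6)) / (4 − (-5)) = 1/3,
    intercept c = (-6) − m·(-5) = -13/3.
Extremal: y(x) = (1/3) x - 13/3.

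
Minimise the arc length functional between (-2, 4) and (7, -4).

Arc-length functional: J[y] = ∫ sqrt(1 + (y')^2) dx.
Lagrangian L = sqrt(1 + (y')^2) has no explicit y dependence, so ∂L/∂y = 0 and the Euler-Lagrange equation gives
    d/dx( y' / sqrt(1 + (y')^2) ) = 0  ⇒  y' / sqrt(1 + (y')^2) = const.
Hence y' is constant, so y(x) is affine.
Fitting the endpoints (-2, 4) and (7, -4):
    slope m = ((-4) − 4) / (7 − (-2)) = -8/9,
    intercept c = 4 − m·(-2) = 20/9.
Extremal: y(x) = (-8/9) x + 20/9.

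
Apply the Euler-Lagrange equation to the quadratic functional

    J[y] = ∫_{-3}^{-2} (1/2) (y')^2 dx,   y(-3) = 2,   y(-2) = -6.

The Lagrangian is L = (1/2) (y')^2.
Compute ∂L/∂y = 0, ∂L/∂y' = y'.
The Euler-Lagrange equation d/dx(∂L/∂y') − ∂L/∂y = 0 reduces to
    y'' = 0.
Its general solution is
    y(x) = A x + B,
with A, B fixed by the endpoint conditions.
Applying the endpoint conditions y(-3) = 2 and y(-2) = -6: solve A·-3 + B = 2 and A·-2 + B = -6. Subtracting gives A(-2 − -3) = -6 − 2, so A = -8, and B = 2 − A·-3 = -22. Therefore
    y(x) = -8 x - 22.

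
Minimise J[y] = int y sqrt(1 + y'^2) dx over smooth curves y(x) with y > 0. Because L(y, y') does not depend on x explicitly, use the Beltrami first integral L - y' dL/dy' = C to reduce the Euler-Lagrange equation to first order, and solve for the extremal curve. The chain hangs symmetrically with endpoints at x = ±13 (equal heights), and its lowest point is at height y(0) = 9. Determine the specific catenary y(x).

The Lagrangian L(y, y') = y sqrt(1 + y'^2) has no explicit x dependence, so the Beltrami identity applies:
    L − y' ∂L/∂y' = C.
Compute ∂L/∂y' = y · y' / sqrt(1 + y'^2). Then
    L − y' ∂L/∂y'
    = y sqrt(1 + y'^2) − y · y'^2 / sqrt(1 + y'^2)
    = y (1 + y'^2 − y'^2) / sqrt(1 + y'^2)
    = y / sqrt(1 + y'^2) = C.
Squaring gives y^2 = C^2 (1 + y'^2), i.e.
    y'^2 = y^2 / C^2 − 1.
Separating variables,
    dy / sqrt(y^2 − C^2) = dx / C,
and integrating gives arccosh(y / C) = (x − a)/C, so
    y(x) = C cosh((x − a)/C),
the catenary. The constants C and a are fixed by the two endpoint conditions (and, for the hanging-chain problem, the length constraint selects C).
Now fit the given data. The endpoints x = ±13 are symmetric at equal height, so the catenary is even about its minimum: a = 0 and y(x) = C cosh(x/C). The lowest point is y(0) = C cosh(0) = C, and we are told y(0) = 9, so C = 9. Therefore
    y(x) = 9 cosh(x/9),
and at the endpoints
    y(±13) = 9 cosh(13/9).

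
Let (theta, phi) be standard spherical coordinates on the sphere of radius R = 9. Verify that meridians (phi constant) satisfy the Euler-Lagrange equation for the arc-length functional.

On the sphere of radius R = 9 with spherical coordinates (θ, φ), the induced metric is
    ds^2 = 81(dθ^2 + sin^2(θ) dφ^2).
Using θ as the parameter, the arc-length functional becomes
    J[φ] = ∫ 9 sqrt(1 + sin^2(θ) (dφ/dθ)^2) dθ.
So L = 9 sqrt(1 + sin^2(θ) φ'^2). Compute
    ∂L/∂φ = 0  (L has no explicit φ dependence),
    ∂L/∂φ' = 9 sin^2(θ) φ' / sqrt(1 + sin^2(θ) φ'^2).
For the candidate φ(θ) = c (constant), φ' = 0, so ∂L/∂φ' evaluated along the candidate vanishes, and ∂L/∂φ is identically zero. Hence
    d/dθ(∂L/∂φ') − ∂L/∂φ = 0
is satisfied. Therefore meridians φ = const are extremals of arc length — they are geodesics on the sphere.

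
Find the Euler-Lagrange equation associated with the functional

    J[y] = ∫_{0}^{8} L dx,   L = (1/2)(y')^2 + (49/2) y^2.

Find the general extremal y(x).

The Lagrangian is L = (1/2)(y')^2 + (49/2) y^2.
∂L/∂y = 49y.
∂L/∂y' = y'.
The Euler-Lagrange equation d/dx(∂L/∂y') − ∂L/∂y = 0 becomes:
    y'' - 49 y = 0
General solution: y(x) = A e^(7x) + B e^(-7x), where A and B are arbitrary constants fixed by the endpoint conditions.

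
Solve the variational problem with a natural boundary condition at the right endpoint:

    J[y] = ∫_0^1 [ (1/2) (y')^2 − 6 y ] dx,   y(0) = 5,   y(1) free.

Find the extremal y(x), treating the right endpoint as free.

The Lagrangian L = (1/2) (y')^2 − 6 y gives
    ∂L/∂y = −6,   ∂L/∂y' = y'.
Euler-Lagrange: d/dx(y') − (−6) = 0, i.e. y'' + 6 = 0, so
    y(x) = −(6/2) x^2 + C1 x + C2.
Fixed left endpoint y(0) = 5 ⇒ C2 = 5.
The right endpoint x = 1 is free, so the natural (transversality) condition is ∂L/∂y' |_{x=1} = 0, i.e. y'(1) = 0.
Compute y'(x) = −6 x + C1, so y'(1) = −6 + C1 = 0 ⇒ C1 = 6.
Therefore the extremal is
    y(x) = −3 x^2 + 6 x + 5.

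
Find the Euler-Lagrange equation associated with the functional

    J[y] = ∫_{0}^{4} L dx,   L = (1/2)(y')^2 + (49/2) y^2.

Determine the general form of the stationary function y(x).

The Lagrangian is L = (1/2)(y')^2 + (49/2) y^2.
∂L/∂y = 49y.
∂L/∂y' = y'.
The Euler-Lagrange equation d/dx(∂L/∂y') − ∂L/∂y = 0 becomes:
    y'' - 49 y = 0
General solution: y(x) = A e^(7x) + B e^(-7x), where A and B are arbitrary constants fixed by the endpoint conditions.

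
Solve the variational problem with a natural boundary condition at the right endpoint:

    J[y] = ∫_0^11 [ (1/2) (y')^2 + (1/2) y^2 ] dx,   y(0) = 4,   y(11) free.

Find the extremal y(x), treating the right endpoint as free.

The Lagrangian L = (1/2) (y')^2 + (1/2) y^2 gives
    ∂L/∂y = 1 y,   ∂L/∂y' = y'.
Euler-Lagrange: y'' − y = 0.
With k = 1, the general solution is
    y(x) = A cosh(x) + B sinh(x).
Fixed left endpoint y(0) = 4 ⇒ A = 4.
The right endpoint x = 11 is free, so the natural (transversality) condition is ∂L/∂y' |_{x=11} = 0, i.e. y'(11) = 0.
Compute y'(x) = A k sinh(k x) + B k cosh(k x), so
    y'(11) = A k sinh(k·11) + B k cosh(k·11) = 0
    ⇒ B = −A tanh(k·11) = − 4 tanh(1·11).
Therefore the extremal is
    y(x) = 4 cosh(1 x) − 4 tanh(1·11) sinh(1 x).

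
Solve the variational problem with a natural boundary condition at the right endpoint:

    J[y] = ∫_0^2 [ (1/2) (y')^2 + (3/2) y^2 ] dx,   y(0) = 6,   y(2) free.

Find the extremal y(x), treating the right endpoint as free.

The Lagrangian L = (1/2) (y')^2 + (3/2) y^2 gives
    ∂L/∂y = 3 y,   ∂L/∂y' = y'.
Euler-Lagrange: y'' − 3 y = 0.
With k = sqrt(3), the general solution is
    y(x) = A cosh(sqrt(3) x) + B sinh(sqrt(3) x).
Fixed left endpoint y(0) = 6 ⇒ A = 6.
The right endpoint x = 2 is free, so the natural (transversality) condition is ∂L/∂y' |_{x=2} = 0, i.e. y'(2) = 0.
Compute y'(x) = A k sinh(k x) + B k cosh(k x), so
    y'(2) = A k sinh(k·2) + B k cosh(k·2) = 0
    ⇒ B = −A tanh(k·2) = − 6 tanh(sqrt(3)·2).
Therefore the extremal is
    y(x) = 6 cosh(sqrt(3) x) − 6 tanh(sqrt(3)·2) sinh(sqrt(3) x).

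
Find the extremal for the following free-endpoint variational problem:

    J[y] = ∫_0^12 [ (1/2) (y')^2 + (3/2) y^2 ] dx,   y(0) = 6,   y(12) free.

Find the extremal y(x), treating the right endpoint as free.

The Lagrangian L = (1/2) (y')^2 + (3/2) y^2 gives
    ∂L/∂y = 3 y,   ∂L/∂y' = y'.
Euler-Lagrange: y'' − 3 y = 0.
With k = sqrt(3), the general solution is
    y(x) = A cosh(sqrt(3) x) + B sinh(sqrt(3) x).
Fixed left endpoint y(0) = 6 ⇒ A = 6.
The right endpoint x = 12 is free, so the natural (transversality) condition is ∂L/∂y' |_{x=12} = 0, i.e. y'(12) = 0.
Compute y'(x) = A k sinh(k x) + B k cosh(k x), so
    y'(12) = A k sinh(k·12) + B k cosh(k·12) = 0
    ⇒ B = −A tanh(k·12) = − 6 tanh(sqrt(3)·12).
Therefore the extremal is
    y(x) = 6 cosh(sqrt(3) x) − 6 tanh(sqrt(3)·12) sinh(sqrt(3) x).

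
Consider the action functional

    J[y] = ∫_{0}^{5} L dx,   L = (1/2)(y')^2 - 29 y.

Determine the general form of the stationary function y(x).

The Lagrangian is L = (1/2)(y')^2 - 29 y.
∂L/∂y = -29.
∂L/∂y' = y'.
The Euler-Lagrange equation d/dx(∂L/∂y') − ∂L/∂y = 0 becomes:
    y'' + 29 = 0
General solution: y(x) = -(29/2) x^2 + A x + B, where A and B are arbitrary constants fixed by the endpoint conditions.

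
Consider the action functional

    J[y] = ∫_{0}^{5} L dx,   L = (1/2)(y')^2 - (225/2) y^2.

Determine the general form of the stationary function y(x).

The Lagrangian is L = (1/2)(y')^2 - (225/2) y^2.
∂L/∂y = -225y.
∂L/∂y' = y'.
The Euler-Lagrange equation d/dx(∂L/∂y') − ∂L/∂y = 0 becomes:
    y'' + 225 y = 0
General solution: y(x) = A sin(15x) + B cos(15x), where A and B are arbitrary constants fixed by the endpoint conditions.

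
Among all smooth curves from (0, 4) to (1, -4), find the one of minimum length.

Arc-length functional: J[y] = ∫ sqrt(1 + (y')^2) dx.
Lagrangian L = sqrt(1 + (y')^2) has no explicit y dependence, so ∂L/∂y = 0 and the Euler-Lagrange equation gives
    d/dx( y' / sqrt(1 + (y')^2) ) = 0  ⇒  y' / sqrt(1 + (y')^2) = const.
Hence y' is constant, so y(x) is affine.
Fitting the endpoints (0, 4) and (1, -4):
    slope m = ((-4) − 4) / (1 − 0) = -8,
    intercept c = 4 − m·0 = 4.
Extremal: y(x) = -8 x + 4.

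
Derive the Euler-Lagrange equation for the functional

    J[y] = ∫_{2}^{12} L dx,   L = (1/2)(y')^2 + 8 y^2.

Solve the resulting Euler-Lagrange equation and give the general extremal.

The Lagrangian is L = (1/2)(y')^2 + 8 y^2.
∂L/∂y = 16y.
∂L/∂y' = y'.
The Euler-Lagrange equation d/dx(∂L/∂y') − ∂L/∂y = 0 becomes:
    y'' - 16 y = 0
General solution: y(x) = A e^(4x) + B e^(-4x), where A and B are arbitrary constants fixed by the endpoint conditions.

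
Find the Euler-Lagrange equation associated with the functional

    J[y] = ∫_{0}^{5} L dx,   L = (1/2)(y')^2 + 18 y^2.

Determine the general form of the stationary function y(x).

The Lagrangian is L = (1/2)(y')^2 + 18 y^2.
∂L/∂y = 36y.
∂L/∂y' = y'.
The Euler-Lagrange equation d/dx(∂L/∂y') − ∂L/∂y = 0 becomes:
    y'' - 36 y = 0
General solution: y(x) = A e^(6x) + B e^(-6x), where A and B are arbitrary constants fixed by the endpoint conditions.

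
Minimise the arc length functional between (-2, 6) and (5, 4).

Arc-length functional: J[y] = ∫ sqrt(1 + (y')^2) dx.
Lagrangian L = sqrt(1 + (y')^2) has no explicit y dependence, so ∂L/∂y = 0 and the Euler-Lagrange equation gives
    d/dx( y' / sqrt(1 + (y')^2) ) = 0  ⇒  y' / sqrt(1 + (y')^2) = const.
Hence y' is constant, so y(x) is affine.
Fitting the endpoints (-2, 6) and (5, 4):
    slope m = (4 − 6) / (5 − (-2)) = -2/7,
    intercept c = 6 − m·(-2) = 38/7.
Extremal: y(x) = (-2/7) x + 38/7.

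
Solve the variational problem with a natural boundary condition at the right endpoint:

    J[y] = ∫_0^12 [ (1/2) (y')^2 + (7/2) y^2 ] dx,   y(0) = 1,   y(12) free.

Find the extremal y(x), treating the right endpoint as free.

The Lagrangian L = (1/2) (y')^2 + (7/2) y^2 gives
    ∂L/∂y = 7 y,   ∂L/∂y' = y'.
Euler-Lagrange: y'' − 7 y = 0.
With k = sqrt(7), the general solution is
    y(x) = A cosh(sqrt(7) x) + B sinh(sqrt(7) x).
Fixed left endpoint y(0) = 1 ⇒ A = 1.
The right endpoint x = 12 is free, so the natural (transversality) condition is ∂L/∂y' |_{x=12} = 0, i.e. y'(12) = 0.
Compute y'(x) = A k sinh(k x) + B k cosh(k x), so
    y'(12) = A k sinh(k·12) + B k cosh(k·12) = 0
    ⇒ B = −A tanh(k·12) = − tanh(sqrt(7)·12).
Therefore the extremal is
    y(x) = cosh(sqrt(7) x) − tanh(sqrt(7)·12) sinh(sqrt(7) x).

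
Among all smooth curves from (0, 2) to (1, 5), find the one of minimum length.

Arc-length functional: J[y] = ∫ sqrt(1 + (y')^2) dx.
Lagrangian L = sqrt(1 + (y')^2) has no explicit y dependence, so ∂L/∂y = 0 and the Euler-Lagrange equation gives
    d/dx( y' / sqrt(1 + (y')^2) ) = 0  ⇒  y' / sqrt(1 + (y')^2) = const.
Hence y' is constant, so y(x) is affine.
Fitting the endpoints (0, 2) and (1, 5):
    slope m = (5 − 2) / (1 − 0) = 3,
    intercept c = 2 − m·0 = 2.
Extremal: y(x) = 3 x + 2.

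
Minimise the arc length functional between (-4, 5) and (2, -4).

Arc-length functional: J[y] = ∫ sqrt(1 + (y')^2) dx.
Lagrangian L = sqrt(1 + (y')^2) has no explicit y dependence, so ∂L/∂y = 0 and the Euler-Lagrange equation gives
    d/dx( y' / sqrt(1 + (y')^2) ) = 0  ⇒  y' / sqrt(1 + (y')^2) = const.
Hence y' is constant, so y(x) is affine.
Fitting the endpoints (-4, 5) and (2, -4):
    slope m = ((-4) − 5) / (2 − (-4)) = -3/2,
    intercept c = 5 − m·(-4) = -1.
Extremal: y(x) = (-3/2) x - 1.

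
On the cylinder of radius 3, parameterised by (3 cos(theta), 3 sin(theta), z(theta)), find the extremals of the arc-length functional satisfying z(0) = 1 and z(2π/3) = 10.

Parameterise the cylinder of radius R = 3 as
    r(θ) = (3 cos θ, 3 sin θ, z(θ)).
The arc-length element is
    ds = sqrt(9 + (dz/dθ)^2) dθ,
so the Lagrangian is L = sqrt(9 + z'^2).
L depends on z' only, not on z or θ, so ∂L/∂z = 0 and
    ∂L/∂z' = z' / sqrt(9 + z'^2).
The Euler-Lagrange equation gives
    d/dθ( z' / sqrt(9 + z'^2) ) = 0,
so z' is constant. Integrating once:
    z(θ) = a θ + b,
a helix on the cylinder (a straight line when the cylinder is unrolled). The constants a, b are determined by the endpoint conditions.
With endpoint conditions z(0) = 1 and z(2π/3) = 10: from z(0) = b we get b = 1, and a·2π/3 + 1 = 10 gives a = 27/(2π), so
    z(θ) = (27/(2π)) θ + 1.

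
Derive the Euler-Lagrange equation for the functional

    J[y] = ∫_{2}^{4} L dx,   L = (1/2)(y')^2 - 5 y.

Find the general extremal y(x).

The Lagrangian is L = (1/2)(y')^2 - 5 y.
∂L/∂y = -5.
∂L/∂y' = y'.
The Euler-Lagrange equation d/dx(∂L/∂y') − ∂L/∂y = 0 becomes:
    y'' + 5 = 0
General solution: y(x) = -(5/2) x^2 + A x + B, where A and B are arbitrary constants fixed by the endpoint conditions.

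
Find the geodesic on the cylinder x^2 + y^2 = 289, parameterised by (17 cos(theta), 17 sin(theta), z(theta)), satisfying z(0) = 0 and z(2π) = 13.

Parameterise the cylinder of radius R = 17 as
    r(θ) = (17 cos θ, 17 sin θ, z(θ)).
The arc-length element is
    ds = sqrt(289 + (dz/dθ)^2) dθ,
so the Lagrangian is L = sqrt(289 + z'^2).
L depends on z' only, not on z or θ, so ∂L/∂z = 0 and
    ∂L/∂z' = z' / sqrt(289 + z'^2).
The Euler-Lagrange equation gives
    d/dθ( z' / sqrt(289 + z'^2) ) = 0,
so z' is constant. Integrating once:
    z(θ) = a θ + b,
a helix on the cylinder (a straight line when the cylinder is unrolled). The constants a, b are determined by the endpoint conditions.
With endpoint conditions z(0) = 0 and z(2π) = 13: from z(0) = b we get b = 0, and a·2π + 0 = 13 gives a = 13/(2π), so
    z(θ) = (13/(2π)) θ.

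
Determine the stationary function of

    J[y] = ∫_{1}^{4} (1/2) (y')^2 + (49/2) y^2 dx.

The Lagrangian is L = (1/2) (y')^2 + (49/2) y^2.
Compute ∂L/∂y = 49y, ∂L/∂y' = y'.
The Euler-Lagrange equation d/dx(∂L/∂y') − ∂L/∂y = 0 reduces to
    y'' − 49 y = 0.
Its general solution is
    y(x) = A e^(7x) + B e^(−7x),
with A, B fixed by the endpoint conditions.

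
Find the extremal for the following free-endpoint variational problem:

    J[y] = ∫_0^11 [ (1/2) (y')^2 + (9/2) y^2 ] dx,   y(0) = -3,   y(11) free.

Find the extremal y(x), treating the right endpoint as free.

The Lagrangian L = (1/2) (y')^2 + (9/2) y^2 gives
    ∂L/∂y = 9 y,   ∂L/∂y' = y'.
Euler-Lagrange: y'' − 9 y = 0.
With k = 3, the general solution is
    y(x) = A cosh(3 x) + B sinh(3 x).
Fixed left endpoint y(0) = -3 ⇒ A = -3.
The right endpoint x = 11 is free, so the natural (transversality) condition is ∂L/∂y' |_{x=11} = 0, i.e. y'(11) = 0.
Compute y'(x) = A k sinh(k x) + B k cosh(k x), so
    y'(11) = A k sinh(k·11) + B k cosh(k·11) = 0
    ⇒ B = −A tanh(k·11) = 3 tanh(3·11).
Therefore the extremal is
    y(x) = −3 cosh(3 x) + 3 tanh(3·11) sinh(3 x).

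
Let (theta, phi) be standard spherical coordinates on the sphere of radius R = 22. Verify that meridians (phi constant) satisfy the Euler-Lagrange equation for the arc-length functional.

On the sphere of radius R = 22 with spherical coordinates (θ, φ), the induced metric is
    ds^2 = 484(dθ^2 + sin^2(θ) dφ^2).
Using θ as the parameter, the arc-length functional becomes
    J[φ] = ∫ 22 sqrt(1 + sin^2(θ) (dφ/dθ)^2) dθ.
So L = 22 sqrt(1 + sin^2(θ) φ'^2). Compute
    ∂L/∂φ = 0  (L has no explicit φ dependence),
    ∂L/∂φ' = 22 sin^2(θ) φ' / sqrt(1 + sin^2(θ) φ'^2).
For the candidate φ(θ) = c (constant), φ' = 0, so ∂L/∂φ' evaluated along the candidate vanishes, and ∂L/∂φ is identically zero. Hence
    d/dθ(∂L/∂φ') − ∂L/∂φ = 0
is satisfied. Therefore meridians φ = const are extremals of arc length — they are geodesics on the sphere.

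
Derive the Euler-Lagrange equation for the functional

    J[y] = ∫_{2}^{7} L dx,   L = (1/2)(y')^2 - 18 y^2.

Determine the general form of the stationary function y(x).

The Lagrangian is L = (1/2)(y')^2 - 18 y^2.
∂L/∂y = -36y.
∂L/∂y' = y'.
The Euler-Lagrange equation d/dx(∂L/∂y') − ∂L/∂y = 0 becomes:
    y'' + 36 y = 0
General solution: y(x) = A sin(6x) + B cos(6x), where A and B are arbitrary constants fixed by the endpoint conditions.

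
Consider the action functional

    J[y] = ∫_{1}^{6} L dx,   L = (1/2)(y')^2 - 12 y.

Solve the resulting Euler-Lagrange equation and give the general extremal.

The Lagrangian is L = (1/2)(y')^2 - 12 y.
∂L/∂y = -12.
∂L/∂y' = y'.
The Euler-Lagrange equation d/dx(∂L/∂y') − ∂L/∂y = 0 becomes:
    y'' + 12 = 0
General solution: y(x) = -6 x^2 + A x + B, where A and B are arbitrary constants fixed by the endpoint conditions.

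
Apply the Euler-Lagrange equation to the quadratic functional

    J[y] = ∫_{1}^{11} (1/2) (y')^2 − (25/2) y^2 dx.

The Lagrangian is L = (1/2) (y')^2 − (25/2) y^2.
Compute ∂L/∂y = -25y, ∂L/∂y' = y'.
The Euler-Lagrange equation d/dx(∂L/∂y') − ∂L/∂y = 0 reduces to
    y'' + 25 y = 0.
Its general solution is
    y(x) = A sin(5x) + B cos(5x),
with A, B fixed by the endpoint conditions.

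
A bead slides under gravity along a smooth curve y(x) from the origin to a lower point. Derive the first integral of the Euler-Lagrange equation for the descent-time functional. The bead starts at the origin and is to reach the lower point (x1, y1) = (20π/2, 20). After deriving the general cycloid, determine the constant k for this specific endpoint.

The Lagrangian L = sqrt((1 + y'^2) / y) has no explicit x dependence, so the Beltrami identity applies:
    L − y' ∂L/∂y' = C.
Compute ∂L/∂y' = y' / sqrt(y (1 + y'^2)).
Substitute:
    sqrt((1 + y'^2)/y) − y'·y' / sqrt(y (1 + y'^2))
    = (1 + y'^2) / sqrt(y (1 + y'^2)) − y'^2 / sqrt(y (1 + y'^2))
    = 1 / sqrt(y (1 + y'^2)) = C.
Squaring and rearranging gives the first integral
    y (1 + y'^2) = 1/C^2 =: k   (constant).
Solving this first-order ODE by the substitution
    y = (k/2)(1 − cos θ)
yields the cycloid parameterisation
    x(θ) = (k/2)(θ − sin θ),   y(θ) = (k/2)(1 − cos θ).
The constant k is fixed by the endpoint condition.
Now fit the given lower endpoint (x1, y1) = (20π/2, 20). At the bottom of the first arch (θ = π), the parametric equations give
    y(π) = (k/2)(1 − cos π) = k,
    x(π) = (k/2)(π − sin π) = kπ/2.
Matching y(π) = 20 gives k = 20, consistent with x(π) = 20π/2. Therefore the specific cycloid is
    x(θ) = (20/2)(θ − sin θ),   y(θ) = (20/2)(1 − cos θ).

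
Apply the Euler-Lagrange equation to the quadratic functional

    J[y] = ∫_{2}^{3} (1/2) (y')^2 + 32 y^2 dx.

The Lagrangian is L = (1/2) (y')^2 + 32 y^2.
Compute ∂L/∂y = 64y, ∂L/∂y' = y'.
The Euler-Lagrange equation d/dx(∂L/∂y') − ∂L/∂y = 0 reduces to
    y'' − 64 y = 0.
Its general solution is
    y(x) = A e^(8x) + B e^(−8x),
with A, B fixed by the endpoint conditions.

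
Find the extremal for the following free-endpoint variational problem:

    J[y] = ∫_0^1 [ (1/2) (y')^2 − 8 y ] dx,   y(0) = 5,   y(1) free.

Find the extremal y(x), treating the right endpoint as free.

The Lagrangian L = (1/2) (y')^2 − 8 y gives
    ∂L/∂y = −8,   ∂L/∂y' = y'.
Euler-Lagrange: d/dx(y') − (−8) = 0, i.e. y'' + 8 = 0, so
    y(x) = −(8/2) x^2 + C1 x + C2.
Fixed left endpoint y(0) = 5 ⇒ C2 = 5.
The right endpoint x = 1 is free, so the natural (transversality) condition is ∂L/∂y' |_{x=1} = 0, i.e. y'(1) = 0.
Compute y'(x) = −8 x + C1, so y'(1) = −8 + C1 = 0 ⇒ C1 = 8.
Therefore the extremal is
    y(x) = −4 x^2 + 8 x + 5.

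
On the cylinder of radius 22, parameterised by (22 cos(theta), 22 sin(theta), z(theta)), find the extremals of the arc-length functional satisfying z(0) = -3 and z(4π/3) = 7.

Parameterise the cylinder of radius R = 22 as
    r(θ) = (22 cos θ, 22 sin θ, z(θ)).
The arc-length element is
    ds = sqrt(484 + (dz/dθ)^2) dθ,
so the Lagrangian is L = sqrt(484 + z'^2).
L depends on z' only, not on z or θ, so ∂L/∂z = 0 and
    ∂L/∂z' = z' / sqrt(484 + z'^2).
The Euler-Lagrange equation gives
    d/dθ( z' / sqrt(484 + z'^2) ) = 0,
so z' is constant. Integrating once:
    z(θ) = a θ + b,
a helix on the cylinder (a straight line when the cylinder is unrolled). The constants a, b are determined by the endpoint conditions.
With endpoint conditions z(0) = -3 and z(4π/3) = 7: from z(0) = b we get b = -3, and a·4π/3 + -3 = 7 gives a = 15/(2π), so
    z(θ) = (15/(2π)) θ − 3.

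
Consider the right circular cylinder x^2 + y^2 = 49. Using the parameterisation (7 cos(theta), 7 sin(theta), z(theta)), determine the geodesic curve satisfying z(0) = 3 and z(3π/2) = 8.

Parameterise the cylinder of radius R = 7 as
    r(θ) = (7 cos θ, 7 sin θ, z(θ)).
The arc-length element is
    ds = sqrt(49 + (dz/dθ)^2) dθ,
so the Lagrangian is L = sqrt(49 + z'^2).
L depends on z' only, not on z or θ, so ∂L/∂z = 0 and
    ∂L/∂z' = z' / sqrt(49 + z'^2).
The Euler-Lagrange equation gives
    d/dθ( z' / sqrt(49 + z'^2) ) = 0,
so z' is constant. Integrating once:
    z(θ) = a θ + b,
a helix on the cylinder (a straight line when the cylinder is unrolled). The constants a, b are determined by the endpoint conditions.
With endpoint conditions z(0) = 3 and z(3π/2) = 8: from z(0) = b we get b = 3, and a·3π/2 + 3 = 8 gives a = 10/(3π), so
    z(θ) = (10/(3π)) θ + 3.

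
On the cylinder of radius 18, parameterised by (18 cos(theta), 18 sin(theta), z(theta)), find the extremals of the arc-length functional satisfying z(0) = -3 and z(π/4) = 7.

Parameterise the cylinder of radius R = 18 as
    r(θ) = (18 cos θ, 18 sin θ, z(θ)).
The arc-length element is
    ds = sqrt(324 + (dz/dθ)^2) dθ,
so the Lagrangian is L = sqrt(324 + z'^2).
L depends on z' only, not on z or θ, so ∂L/∂z = 0 and
    ∂L/∂z' = z' / sqrt(324 + z'^2).
The Euler-Lagrange equation gives
    d/dθ( z' / sqrt(324 + z'^2) ) = 0,
so z' is constant. Integrating once:
    z(θ) = a θ + b,
a helix on the cylinder (a straight line when the cylinder is unrolled). The constants a, b are determined by the endpoint conditions.
With endpoint conditions z(0) = -3 and z(π/4) = 7: from z(0) = b we get b = -3, and a·π/4 + -3 = 7 gives a = 40/π, so
    z(θ) = (40/π) θ − 3.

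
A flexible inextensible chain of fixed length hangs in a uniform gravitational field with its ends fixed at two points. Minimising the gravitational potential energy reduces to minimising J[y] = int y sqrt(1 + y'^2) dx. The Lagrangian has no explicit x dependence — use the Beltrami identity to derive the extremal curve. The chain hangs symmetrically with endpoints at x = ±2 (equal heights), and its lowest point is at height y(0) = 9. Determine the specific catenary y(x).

The Lagrangian L(y, y') = y sqrt(1 + y'^2) has no explicit x dependence, so the Beltrami identity applies:
    L − y' ∂L/∂y' = C.
Compute ∂L/∂y' = y · y' / sqrt(1 + y'^2). Then
    L − y' ∂L/∂y'
    = y sqrt(1 + y'^2) − y · y'^2 / sqrt(1 + y'^2)
    = y (1 + y'^2 − y'^2) / sqrt(1 + y'^2)
    = y / sqrt(1 + y'^2) = C.
Squaring gives y^2 = C^2 (1 + y'^2), i.e.
    y'^2 = y^2 / C^2 − 1.
Separating variables,
    dy / sqrt(y^2 − C^2) = dx / C,
and integrating gives arccosh(y / C) = (x − a)/C, so
    y(x) = C cosh((x − a)/C),
the catenary. The constants C and a are fixed by the two endpoint conditions (and, for the hanging-chain problem, the length constraint selects C).
Now fit the given data. The endpoints x = ±2 are symmetric at equal height, so the catenary is even about its minimum: a = 0 and y(x) = C cosh(x/C). The lowest point is y(0) = C cosh(0) = C, and we are told y(0) = 9, so C = 9. Therefore
    y(x) = 9 cosh(x/9),
and at the endpoints
    y(±2) = 9 cosh(2/9).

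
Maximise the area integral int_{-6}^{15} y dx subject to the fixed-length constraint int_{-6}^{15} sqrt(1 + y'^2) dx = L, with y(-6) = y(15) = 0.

Set up the augmented Lagrangian using a multiplier λ for the length constraint:
    F(y, y') = y − λ sqrt(1 + y'^2).
F has no explicit x dependence, so the Beltrami identity yields a first integral
    F − y' ∂F/∂y' = C.
Compute ∂F/∂y' = −λ y' / sqrt(1 + y'^2). Then
    y − λ sqrt(1 + y'^2) + λ y'^2 / sqrt(1 + y'^2) = C
    ⇒  y − λ / sqrt(1 + y'^2) = C.
Solving for y' and integrating gives
    (x − a)^2 + (y − b)^2 = λ^2,
a circular arc of radius λ. The constants a, b are determined by the endpoint conditions y(-6) = y(15) = 0, and λ is fixed implicitly by the length constraint
    ∫_{-6}^{15} sqrt(1 + y'^2) dx = L.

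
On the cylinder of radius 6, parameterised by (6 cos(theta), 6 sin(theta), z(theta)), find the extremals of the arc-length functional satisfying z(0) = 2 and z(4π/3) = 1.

Parameterise the cylinder of radius R = 6 as
    r(θ) = (6 cos θ, 6 sin θ, z(θ)).
The arc-length element is
    ds = sqrt(36 + (dz/dθ)^2) dθ,
so the Lagrangian is L = sqrt(36 + z'^2).
L depends on z' only, not on z or θ, so ∂L/∂z = 0 and
    ∂L/∂z' = z' / sqrt(36 + z'^2).
The Euler-Lagrange equation gives
    d/dθ( z' / sqrt(36 + z'^2) ) = 0,
so z' is constant. Integrating once:
    z(θ) = a θ + b,
a helix on the cylinder (a straight line when the cylinder is unrolled). The constants a, b are determined by the endpoint conditions.
With endpoint conditions z(0) = 2 and z(4π/3) = 1: from z(0) = b we get b = 2, and a·4π/3 + 2 = 1 gives a = -3/(4π), so
    z(θ) = (-3/(4π)) θ + 2.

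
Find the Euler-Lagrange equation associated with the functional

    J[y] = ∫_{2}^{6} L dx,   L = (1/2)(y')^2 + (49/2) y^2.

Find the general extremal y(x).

The Lagrangian is L = (1/2)(y')^2 + (49/2) y^2.
∂L/∂y = 49y.
∂L/∂y' = y'.
The Euler-Lagrange equation d/dx(∂L/∂y') − ∂L/∂y = 0 becomes:
    y'' - 49 y = 0
General solution: y(x) = A e^(7x) + B e^(-7x), where A and B are arbitrary constants fixed by the endpoint conditions.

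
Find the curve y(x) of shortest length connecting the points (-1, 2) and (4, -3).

Arc-length functional: J[y] = ∫ sqrt(1 + (y')^2) dx.
Lagrangian L = sqrt(1 + (y')^2) has no explicit y dependence, so ∂L/∂y = 0 and the Euler-Lagrange equation gives
    d/dx( y' / sqrt(1 + (y')^2) ) = 0  ⇒  y' / sqrt(1 + (y')^2) = const.
Hence y' is constant, so y(x) is affine.
Fitting the endpoints (-1, 2) and (4, -3):
    slope m = ((-3) − 2) / (4 − (-1)) = -1,
    intercept c = 2 − m·(-1) = 1.
Extremal: y(x) = -x + 1.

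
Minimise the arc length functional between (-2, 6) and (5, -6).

Arc-length functional: J[y] = ∫ sqrt(1 + (y')^2) dx.
Lagrangian L = sqrt(1 + (y')^2) has no explicit y dependence, so ∂L/∂y = 0 and the Euler-Lagrange equation gives
    d/dx( y' / sqrt(1 + (y')^2) ) = 0  ⇒  y' / sqrt(1 + (y')^2) = const.
Hence y' is constant, so y(x) is affine.
Fitting the endpoints (-2, 6) and (5, -6):
    slope m = ((-6) − 6) / (5 − (-2)) = -12/7,
    intercept c = 6 − m·(-2) = 18/7.
Extremal: y(x) = (-12/7) x + 18/7.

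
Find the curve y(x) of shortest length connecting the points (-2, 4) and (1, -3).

Arc-length functional: J[y] = ∫ sqrt(1 + (y')^2) dx.
Lagrangian L = sqrt(1 + (y')^2) has no explicit y dependence, so ∂L/∂y = 0 and the Euler-Lagrange equation gives
    d/dx( y' / sqrt(1 + (y')^2) ) = 0  ⇒  y' / sqrt(1 + (y')^2) = const.
Hence y' is constant, so y(x) is affine.
Fitting the endpoints (-2, 4) and (1, -3):
    slope m = ((-3) − 4) / (1 − (-2)) = -7/3,
    intercept c = 4 − m·(-2) = -2/3.
Extremal: y(x) = (-7/3) x - 2/3.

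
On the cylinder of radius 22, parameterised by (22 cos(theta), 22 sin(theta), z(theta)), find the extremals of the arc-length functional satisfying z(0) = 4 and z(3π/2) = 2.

Parameterise the cylinder of radius R = 22 as
    r(θ) = (22 cos θ, 22 sin θ, z(θ)).
The arc-length element is
    ds = sqrt(484 + (dz/dθ)^2) dθ,
so the Lagrangian is L = sqrt(484 + z'^2).
L depends on z' only, not on z or θ, so ∂L/∂z = 0 and
    ∂L/∂z' = z' / sqrt(484 + z'^2).
The Euler-Lagrange equation gives
    d/dθ( z' / sqrt(484 + z'^2) ) = 0,
so z' is constant. Integrating once:
    z(θ) = a θ + b,
a helix on the cylinder (a straight line when the cylinder is unrolled). The constants a, b are determined by the endpoint conditions.
With endpoint conditions z(0) = 4 and z(3π/2) = 2: from z(0) = b we get b = 4, and a·3π/2 + 4 = 2 gives a = -4/(3π), so
    z(θ) = (-4/(3π)) θ + 4.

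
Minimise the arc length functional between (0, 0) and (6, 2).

Arc-length functional: J[y] = ∫ sqrt(1 + (y')^2) dx.
Lagrangian L = sqrt(1 + (y')^2) has no explicit y dependence, so ∂L/∂y = 0 and the Euler-Lagrange equation gives
    d/dx( y' / sqrt(1 + (y')^2) ) = 0  ⇒  y' / sqrt(1 + (y')^2) = const.
Hence y' is constant, so y(x) is affine.
Fitting the endpoints (0, 0) and (6, 2):
    slope m = (2 − 0) / (6 − 0) = 1/3,
    intercept c = 0 − m·0 = 0.
Extremal: y(x) = (1/3) x.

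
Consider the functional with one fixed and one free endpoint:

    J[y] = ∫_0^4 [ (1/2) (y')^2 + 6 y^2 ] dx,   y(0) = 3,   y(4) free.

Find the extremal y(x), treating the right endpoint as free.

The Lagrangian L = (1/2) (y')^2 + 6 y^2 gives
    ∂L/∂y = 12 y,   ∂L/∂y' = y'.
Euler-Lagrange: y'' − 12 y = 0.
With k = sqrt(12), the general solution is
    y(x) = A cosh(sqrt(12) x) + B sinh(sqrt(12) x).
Fixed left endpoint y(0) = 3 ⇒ A = 3.
The right endpoint x = 4 is free, so the natural (transversality) condition is ∂L/∂y' |_{x=4} = 0, i.e. y'(4) = 0.
Compute y'(x) = A k sinh(k x) + B k cosh(k x), so
    y'(4) = A k sinh(k·4) + B k cosh(k·4) = 0
    ⇒ B = −A tanh(k·4) = − 3 tanh(sqrt(12)·4).
Therefore the extremal is
    y(x) = 3 cosh(sqrt(12) x) − 3 tanh(sqrt(12)·4) sinh(sqrt(12) x).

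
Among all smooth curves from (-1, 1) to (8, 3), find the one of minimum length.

Arc-length functional: J[y] = ∫ sqrt(1 + (y')^2) dx.
Lagrangian L = sqrt(1 + (y')^2) has no explicit y dependence, so ∂L/∂y = 0 and the Euler-Lagrange equation gives
    d/dx( y' / sqrt(1 + (y')^2) ) = 0  ⇒  y' / sqrt(1 + (y')^2) = const.
Hence y' is constant, so y(x) is affine.
Fitting the endpoints (-1, 1) and (8, 3):
    slope m = (3 − 1) / (8 − (-1)) = 2/9,
    intercept c = 1 − m·(-1) = 11/9.
Extremal: y(x) = (2/9) x + 11/9.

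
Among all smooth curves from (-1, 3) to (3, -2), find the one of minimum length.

Arc-length functional: J[y] = ∫ sqrt(1 + (y')^2) dx.
Lagrangian L = sqrt(1 + (y')^2) has no explicit y dependence, so ∂L/∂y = 0 and the Euler-Lagrange equation gives
    d/dx( y' / sqrt(1 + (y')^2) ) = 0  ⇒  y' / sqrt(1 + (y')^2) = const.
Hence y' is constant, so y(x) is affine.
Fitting the endpoints (-1, 3) and (3, -2):
    slope m = ((-2) − 3) / (3 − (-1)) = -5/4,
    intercept c = 3 − m·(-1) = 7/4.
Extremal: y(x) = (-5/4) x + 7/4.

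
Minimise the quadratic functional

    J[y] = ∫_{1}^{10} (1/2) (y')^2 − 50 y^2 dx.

The Lagrangian is L = (1/2) (y')^2 − 50 y^2.
Compute ∂L/∂y = -100y, ∂L/∂y' = y'.
The Euler-Lagrange equation d/dx(∂L/∂y') − ∂L/∂y = 0 reduces to
    y'' + 100 y = 0.
Its general solution is
    y(x) = A sin(10x) + B cos(10x),
with A, B fixed by the endpoint conditions.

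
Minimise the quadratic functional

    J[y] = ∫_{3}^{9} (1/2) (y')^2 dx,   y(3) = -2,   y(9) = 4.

The Lagrangian is L = (1/2) (y')^2.
Compute ∂L/∂y = 0, ∂L/∂y' = y'.
The Euler-Lagrange equation d/dx(∂L/∂y') − ∂L/∂y = 0 reduces to
    y'' = 0.
Its general solution is
    y(x) = A x + B,
with A, B fixed by the endpoint conditions.
Applying the endpoint conditions y(3) = -2 and y(9) = 4: solve A·3 + B = -2 and A·9 + B = 4. Subtracting gives A(9 − 3) = 4 − -2, so A = 1, and B = -2 − A·3 = -5. Therefore
    y(x) = x - 5.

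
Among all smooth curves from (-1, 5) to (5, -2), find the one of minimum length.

Arc-length functional: J[y] = ∫ sqrt(1 + (y')^2) dx.
Lagrangian L = sqrt(1 + (y')^2) has no explicit y dependence, so ∂L/∂y = 0 and the Euler-Lagrange equation gives
    d/dx( y' / sqrt(1 + (y')^2) ) = 0  ⇒  y' / sqrt(1 + (y')^2) = const.
Hence y' is constant, so y(x) is affine.
Fitting the endpoints (-1, 5) and (5, -2):
    slope m = ((-2) − 5) / (5 − (-1)) = -7/6,
    intercept c = 5 − m·(-1) = 23/6.
Extremal: y(x) = (-7/6) x + 23/6.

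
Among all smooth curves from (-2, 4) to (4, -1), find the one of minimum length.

Arc-length functional: J[y] = ∫ sqrt(1 + (y')^2) dx.
Lagrangian L = sqrt(1 + (y')^2) has no explicit y dependence, so ∂L/∂y = 0 and the Euler-Lagrange equation gives
    d/dx( y' / sqrt(1 + (y')^2) ) = 0  ⇒  y' / sqrt(1 + (y')^2) = const.
Hence y' is constant, so y(x) is affine.
Fitting the endpoints (-2, 4) and (4, -1):
    slope m = ((-1) − 4) / (4 − (-2)) = -5/6,
    intercept c = 4 − m·(-2) = 7/3.
Extremal: y(x) = (-5/6) x + 7/3.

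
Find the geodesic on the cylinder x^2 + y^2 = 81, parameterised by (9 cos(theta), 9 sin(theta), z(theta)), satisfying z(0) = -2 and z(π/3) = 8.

Parameterise the cylinder of radius R = 9 as
    r(θ) = (9 cos θ, 9 sin θ, z(θ)).
The arc-length element is
    ds = sqrt(81 + (dz/dθ)^2) dθ,
so the Lagrangian is L = sqrt(81 + z'^2).
L depends on z' only, not on z or θ, so ∂L/∂z = 0 and
    ∂L/∂z' = z' / sqrt(81 + z'^2).
The Euler-Lagrange equation gives
    d/dθ( z' / sqrt(81 + z'^2) ) = 0,
so z' is constant. Integrating once:
    z(θ) = a θ + b,
a helix on the cylinder (a straight line when the cylinder is unrolled). The constants a, b are determined by the endpoint conditions.
With endpoint conditions z(0) = -2 and z(π/3) = 8: from z(0) = b we get b = -2, and a·π/3 + -2 = 8 gives a = 30/π, so
    z(θ) = (30/π) θ − 2.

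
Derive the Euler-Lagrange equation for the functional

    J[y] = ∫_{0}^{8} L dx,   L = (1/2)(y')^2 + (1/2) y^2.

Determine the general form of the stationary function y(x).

The Lagrangian is L = (1/2)(y')^2 + (1/2) y^2.
∂L/∂y = y.
∂L/∂y' = y'.
The Euler-Lagrange equation d/dx(∂L/∂y') − ∂L/∂y = 0 becomes:
    y'' - y = 0
General solution: y(x) = A e^x + B e^(-x), where A and B are arbitrary constants fixed by the endpoint conditions.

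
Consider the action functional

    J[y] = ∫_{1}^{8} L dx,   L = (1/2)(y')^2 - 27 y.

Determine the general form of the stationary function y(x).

The Lagrangian is L = (1/2)(y')^2 - 27 y.
∂L/∂y = -27.
∂L/∂y' = y'.
The Euler-Lagrange equation d/dx(∂L/∂y') − ∂L/∂y = 0 becomes:
    y'' + 27 = 0
General solution: y(x) = -(27/2) x^2 + A x + B, where A and B are arbitrary constants fixed by the endpoint conditions.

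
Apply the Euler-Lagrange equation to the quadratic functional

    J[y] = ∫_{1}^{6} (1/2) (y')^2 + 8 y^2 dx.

The Lagrangian is L = (1/2) (y')^2 + 8 y^2.
Compute ∂L/∂y = 16y, ∂L/∂y' = y'.
The Euler-Lagrange equation d/dx(∂L/∂y') − ∂L/∂y = 0 reduces to
    y'' − 16 y = 0.
Its general solution is
    y(x) = A e^(4x) + B e^(−4x),
with A, B fixed by the endpoint conditions.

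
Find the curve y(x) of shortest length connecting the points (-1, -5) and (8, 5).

Arc-length functional: J[y] = ∫ sqrt(1 + (y')^2) dx.
Lagrangian L = sqrt(1 + (y')^2) has no explicit y dependence, so ∂L/∂y = 0 and the Euler-Lagrange equation gives
    d/dx( y' / sqrt(1 + (y')^2) ) = 0  ⇒  y' / sqrt(1 + (y')^2) = const.
Hence y' is constant, so y(x) is affine.
Fitting the endpoints (-1, -5) and (8, 5):
    slope m = (5 − (-5)) / (8 − (-1)) = 10/9,
    intercept c = (-5) − m·(-1) = -35/9.
Extremal: y(x) = (10/9) x - 35/9.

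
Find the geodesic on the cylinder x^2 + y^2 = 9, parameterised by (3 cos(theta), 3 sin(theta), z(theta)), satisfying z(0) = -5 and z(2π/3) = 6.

Parameterise the cylinder of radius R = 3 as
    r(θ) = (3 cos θ, 3 sin θ, z(θ)).
The arc-length element is
    ds = sqrt(9 + (dz/dθ)^2) dθ,
so the Lagrangian is L = sqrt(9 + z'^2).
L depends on z' only, not on z or θ, so ∂L/∂z = 0 and
    ∂L/∂z' = z' / sqrt(9 + z'^2).
The Euler-Lagrange equation gives
    d/dθ( z' / sqrt(9 + z'^2) ) = 0,
so z' is constant. Integrating once:
    z(θ) = a θ + b,
a helix on the cylinder (a straight line when the cylinder is unrolled). The constants a, b are determined by the endpoint conditions.
With endpoint conditions z(0) = -5 and z(2π/3) = 6: from z(0) = b we get b = -5, and a·2π/3 + -5 = 6 gives a = 33/(2π), so
    z(θ) = (33/(2π)) θ − 5.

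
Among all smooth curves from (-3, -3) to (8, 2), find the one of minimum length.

Arc-length functional: J[y] = ∫ sqrt(1 + (y')^2) dx.
Lagrangian L = sqrt(1 + (y')^2) has no explicit y dependence, so ∂L/∂y = 0 and the Euler-Lagrange equation gives
    d/dx( y' / sqrt(1 + (y')^2) ) = 0  ⇒  y' / sqrt(1 + (y')^2) = const.
Hence y' is constant, so y(x) is affine.
Fitting the endpoints (-3, -3) and (8, 2):
    slope m = (2 − (-3)) / (8 − (-3)) = 5/11,
    intercept c = (-3) − m·(-3) = -18/11.
Extremal: y(x) = (5/11) x - 18/11.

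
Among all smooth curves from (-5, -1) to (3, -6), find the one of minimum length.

Arc-length functional: J[y] = ∫ sqrt(1 + (y')^2) dx.
Lagrangian L = sqrt(1 + (y')^2) has no explicit y dependence, so ∂L/∂y = 0 and the Euler-Lagrange equation gives
    d/dx( y' / sqrt(1 + (y')^2) ) = 0  ⇒  y' / sqrt(1 + (y')^2) = const.
Hence y' is constant, so y(x) is affine.
Fitting the endpoints (-5, -1) and (3, -6):
    slope m = ((-6) − (-1)) / (3 − (-5)) = -5/8,
    intercept c = (-1) − m·(-5) = -33/8.
Extremal: y(x) = (-5/8) x - 33/8.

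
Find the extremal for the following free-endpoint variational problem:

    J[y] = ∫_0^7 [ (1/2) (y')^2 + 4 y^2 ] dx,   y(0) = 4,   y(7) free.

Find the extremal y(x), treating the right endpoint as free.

The Lagrangian L = (1/2) (y')^2 + 4 y^2 gives
    ∂L/∂y = 8 y,   ∂L/∂y' = y'.
Euler-Lagrange: y'' − 8 y = 0.
With k = sqrt(8), the general solution is
    y(x) = A cosh(sqrt(8) x) + B sinh(sqrt(8) x).
Fixed left endpoint y(0) = 4 ⇒ A = 4.
The right endpoint x = 7 is free, so the natural (transversality) condition is ∂L/∂y' |_{x=7} = 0, i.e. y'(7) = 0.
Compute y'(x) = A k sinh(k x) + B k cosh(k x), so
    y'(7) = A k sinh(k·7) + B k cosh(k·7) = 0
    ⇒ B = −A tanh(k·7) = − 4 tanh(sqrt(8)·7).
Therefore the extremal is
    y(x) = 4 cosh(sqrt(8) x) − 4 tanh(sqrt(8)·7) sinh(sqrt(8) x).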